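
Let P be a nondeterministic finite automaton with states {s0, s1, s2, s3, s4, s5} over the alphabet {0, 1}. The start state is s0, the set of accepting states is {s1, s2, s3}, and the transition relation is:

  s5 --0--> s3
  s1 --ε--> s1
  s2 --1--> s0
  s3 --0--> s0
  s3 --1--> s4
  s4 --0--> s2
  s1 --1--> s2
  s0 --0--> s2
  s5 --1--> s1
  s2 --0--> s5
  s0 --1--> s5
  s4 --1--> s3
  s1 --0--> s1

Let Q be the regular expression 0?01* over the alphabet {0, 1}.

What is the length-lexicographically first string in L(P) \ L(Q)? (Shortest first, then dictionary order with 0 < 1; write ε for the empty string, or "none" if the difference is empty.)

10

The string 10 is accepted by P but not by Q.
No shorter string lies in the difference, and 10 is the lexicographically first length-2 string in L(P) \ L(Q).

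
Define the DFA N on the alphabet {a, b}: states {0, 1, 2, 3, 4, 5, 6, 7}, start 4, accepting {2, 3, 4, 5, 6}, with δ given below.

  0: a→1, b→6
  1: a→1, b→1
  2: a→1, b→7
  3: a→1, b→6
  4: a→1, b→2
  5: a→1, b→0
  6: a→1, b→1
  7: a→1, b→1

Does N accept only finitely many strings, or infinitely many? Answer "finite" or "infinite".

The useful states (reachable from 4 and able to reach an accepting state) are {2, 4}.
Restricted to these states the transition graph has no cycle, so every accepting path has bounded length and L is finite.

finite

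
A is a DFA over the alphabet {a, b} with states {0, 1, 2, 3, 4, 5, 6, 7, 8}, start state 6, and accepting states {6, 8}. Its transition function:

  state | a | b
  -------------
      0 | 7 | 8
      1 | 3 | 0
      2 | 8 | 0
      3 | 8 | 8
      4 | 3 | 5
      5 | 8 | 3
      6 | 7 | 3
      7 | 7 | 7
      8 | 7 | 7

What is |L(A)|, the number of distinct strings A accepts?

3

The useful subgraph on states {3, 6, 8} is acyclic, so L(A) is finite; the longest accepting path visits 3 useful states, giving maximum string length 2.
Counting accepting paths from 6 by length: 1 of length 0, 2 of length 2. Total 3.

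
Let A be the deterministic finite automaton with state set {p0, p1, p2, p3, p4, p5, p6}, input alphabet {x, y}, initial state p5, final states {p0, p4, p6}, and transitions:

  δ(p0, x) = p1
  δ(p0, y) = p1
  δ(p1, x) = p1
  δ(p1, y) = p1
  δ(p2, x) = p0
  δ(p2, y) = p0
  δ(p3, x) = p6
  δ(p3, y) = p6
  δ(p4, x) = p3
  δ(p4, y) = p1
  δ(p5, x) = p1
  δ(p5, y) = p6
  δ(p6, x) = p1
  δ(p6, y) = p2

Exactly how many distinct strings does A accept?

3

The useful subgraph on states {p0, p2, p5, p6} is acyclic, so L(A) is finite; the longest accepting path visits 4 useful states, giving maximum string length 3.
Counting accepting paths from p5 by length: 1 of length 1, 2 of length 3. Total 3.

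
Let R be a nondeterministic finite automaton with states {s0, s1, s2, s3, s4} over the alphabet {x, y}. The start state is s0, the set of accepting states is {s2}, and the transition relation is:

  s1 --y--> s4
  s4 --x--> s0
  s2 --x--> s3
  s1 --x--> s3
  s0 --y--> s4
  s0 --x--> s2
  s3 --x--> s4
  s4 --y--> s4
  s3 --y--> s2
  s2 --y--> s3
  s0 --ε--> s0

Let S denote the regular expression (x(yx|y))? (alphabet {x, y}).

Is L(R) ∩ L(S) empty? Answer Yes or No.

Converting the expression S to a DFA (subset construction, then merging equivalent states) gives the minimal DFA with states {r0, r1, r2, r3, r4}, start state r0, accepting states {r0, r3, r4} and transitions r0: x→r1, y→r2; r1: x→r2, y→r3; r2: x→r2, y→r2; r3: x→r4, y→r2; r4: x→r2, y→r2.
Exploring the product automaton R × S from the start pair (s0, r0), following both machines on each input symbol, reaches 8 state pairs: (s0, r0), (s2, r1), (s4, r2), (s3, r2), (s3, r3), (s0, r2), (s2, r2), (s4, r4).
R accepts in {s2} and S accepts in {r0, r3, r4}; no reachable pair has both components accepting, so no string drives both machines to acceptance simultaneously and L(R) ∩ L(S) = ∅.
So no string is accepted by both, and the intersection is empty.

Yes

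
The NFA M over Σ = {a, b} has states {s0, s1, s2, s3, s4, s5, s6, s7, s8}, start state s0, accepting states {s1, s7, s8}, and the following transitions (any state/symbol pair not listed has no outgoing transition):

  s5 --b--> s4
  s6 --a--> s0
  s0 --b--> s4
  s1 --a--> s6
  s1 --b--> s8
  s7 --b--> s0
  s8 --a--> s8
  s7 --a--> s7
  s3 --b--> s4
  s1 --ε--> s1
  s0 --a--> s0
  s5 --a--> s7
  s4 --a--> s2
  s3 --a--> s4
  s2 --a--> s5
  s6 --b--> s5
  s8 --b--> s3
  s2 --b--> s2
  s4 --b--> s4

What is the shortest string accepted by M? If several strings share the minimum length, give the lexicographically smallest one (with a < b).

A breadth-first search from s0 reaches an accepting state first via the path s0 → s4 → s2 → s5 → s7 on input baaa.
No string of length < 4 is accepted (BFS exhausts all shorter strings without reaching an accepting state), and baaa is the lexicographically least accepting string of length 4.

baaa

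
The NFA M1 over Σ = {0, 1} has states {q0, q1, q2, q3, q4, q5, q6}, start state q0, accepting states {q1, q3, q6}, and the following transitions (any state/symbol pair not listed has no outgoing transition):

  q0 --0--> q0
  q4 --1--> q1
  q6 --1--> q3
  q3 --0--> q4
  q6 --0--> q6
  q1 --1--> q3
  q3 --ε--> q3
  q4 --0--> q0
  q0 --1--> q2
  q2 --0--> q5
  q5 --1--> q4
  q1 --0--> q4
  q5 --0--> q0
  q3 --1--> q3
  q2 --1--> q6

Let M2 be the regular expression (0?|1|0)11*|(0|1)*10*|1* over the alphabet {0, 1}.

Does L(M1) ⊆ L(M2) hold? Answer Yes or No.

Yes

Converting the expression M2 to a DFA (subset construction, then merging equivalent states) gives the minimal DFA with states {r0, r1, r2}, start state r0, accepting states {r0, r2} and transitions r0: 0→r1, 1→r2; r1: 0→r1, 1→r2; r2: 0→r2, 1→r2.
Exploring the product automaton M1 × M2 from the start pair (q0, r0), following both machines on each input symbol, reaches 9 state pairs: (q0, r0), (q0, r1), (q2, r2), (q5, r2), (q6, r2), (q0, r2), (q4, r2), (q3, r2), (q1, r2).
M1 accepts in {q1, q3, q6} and M2 accepts in {r0, r2}. The reachable pairs whose M1-component is accepting are (q6, r2), (q3, r2), (q1, r2); in each of them the M2-component is accepting too, so the product for L(M1) \ L(M2) (M1-component accepting, M2-component rejecting) has no reachable accepting pair and the difference is empty.
Hence every string in L(M1) is also in L(M2).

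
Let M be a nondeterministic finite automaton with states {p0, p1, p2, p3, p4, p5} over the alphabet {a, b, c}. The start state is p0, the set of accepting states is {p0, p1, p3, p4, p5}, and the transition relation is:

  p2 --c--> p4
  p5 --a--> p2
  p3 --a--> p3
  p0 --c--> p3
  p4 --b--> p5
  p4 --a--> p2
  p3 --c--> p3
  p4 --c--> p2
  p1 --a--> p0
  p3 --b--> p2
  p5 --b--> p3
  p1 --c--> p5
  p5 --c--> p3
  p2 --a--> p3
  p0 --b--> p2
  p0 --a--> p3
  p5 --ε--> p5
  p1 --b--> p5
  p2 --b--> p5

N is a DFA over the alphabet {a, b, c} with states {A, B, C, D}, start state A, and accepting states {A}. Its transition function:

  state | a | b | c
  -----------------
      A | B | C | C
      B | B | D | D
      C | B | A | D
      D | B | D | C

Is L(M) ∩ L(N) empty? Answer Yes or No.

No

The empty string ε is accepted by both M and N.
Hence L(M) ∩ L(N) ≠ ∅.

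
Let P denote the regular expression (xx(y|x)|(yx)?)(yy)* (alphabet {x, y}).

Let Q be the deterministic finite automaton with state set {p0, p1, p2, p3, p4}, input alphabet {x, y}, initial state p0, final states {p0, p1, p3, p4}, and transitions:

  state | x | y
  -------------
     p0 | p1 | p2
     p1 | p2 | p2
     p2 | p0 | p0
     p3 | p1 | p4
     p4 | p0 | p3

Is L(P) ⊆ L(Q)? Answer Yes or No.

Yes

Converting the expression P to a DFA (subset construction, then merging equivalent states) gives the minimal DFA with states {r0, r1, r2, r3, r4, r5}, start state r0, accepting states {r0, r4} and transitions r0: x→r1, y→r2; r1: x→r2, y→r3; r2: x→r4, y→r4; r3: x→r3, y→r3; r4: x→r3, y→r5; r5: x→r3, y→r4.
Exploring the product automaton P × Q from the start pair (r0, p0), following both machines on each input symbol, reaches 8 state pairs: (r0, p0), (r1, p1), (r2, p2), (r3, p2), (r4, p0), (r3, p0), (r3, p1), (r5, p2).
P accepts in {r0, r4} and Q accepts in {p0, p1, p3, p4}. The reachable pairs whose P-component is accepting are (r0, p0), (r4, p0); in each of them the Q-component is accepting too, so the product for L(P) \ L(Q) (P-component accepting, Q-component rejecting) has no reachable accepting pair and the difference is empty.
Hence every string in L(P) is also in L(Q).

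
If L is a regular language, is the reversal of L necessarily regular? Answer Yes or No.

Reverse every transition of an NFA for L, make the old start state the unique accepting state, and add a fresh start state with ε-moves to the old accepting states; this NFA accepts Lᴿ.
So the regular languages are closed under reversal.

Yes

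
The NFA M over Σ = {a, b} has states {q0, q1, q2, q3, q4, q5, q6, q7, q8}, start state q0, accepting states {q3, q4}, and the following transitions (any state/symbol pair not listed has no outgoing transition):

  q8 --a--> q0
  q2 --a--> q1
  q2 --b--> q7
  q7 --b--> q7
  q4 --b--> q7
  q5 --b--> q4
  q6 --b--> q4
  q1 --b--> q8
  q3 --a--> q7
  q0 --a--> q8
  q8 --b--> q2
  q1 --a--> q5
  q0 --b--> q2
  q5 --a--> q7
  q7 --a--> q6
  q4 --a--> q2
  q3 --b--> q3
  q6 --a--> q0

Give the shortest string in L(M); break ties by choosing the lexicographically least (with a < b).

A breadth-first search from q0 reaches an accepting state first via the path q0 → q2 → q1 → q5 → q4 on input baab.
No string of length < 4 is accepted (BFS exhausts all shorter strings without reaching an accepting state), and baab is the lexicographically least accepting string of length 4.

baab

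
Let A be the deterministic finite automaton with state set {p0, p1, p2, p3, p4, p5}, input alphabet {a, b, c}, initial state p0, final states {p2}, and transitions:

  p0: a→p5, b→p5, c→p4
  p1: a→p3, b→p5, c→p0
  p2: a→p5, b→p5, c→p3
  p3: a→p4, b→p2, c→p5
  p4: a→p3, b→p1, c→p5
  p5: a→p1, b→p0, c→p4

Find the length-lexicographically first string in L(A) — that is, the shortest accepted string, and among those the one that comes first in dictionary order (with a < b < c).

cab

A breadth-first search from p0 reaches an accepting state first via the path p0 → p4 → p3 → p2 on input cab.
No string of length < 3 is accepted (BFS exhausts all shorter strings without reaching an accepting state), and cab is the lexicographically least accepting string of length 3.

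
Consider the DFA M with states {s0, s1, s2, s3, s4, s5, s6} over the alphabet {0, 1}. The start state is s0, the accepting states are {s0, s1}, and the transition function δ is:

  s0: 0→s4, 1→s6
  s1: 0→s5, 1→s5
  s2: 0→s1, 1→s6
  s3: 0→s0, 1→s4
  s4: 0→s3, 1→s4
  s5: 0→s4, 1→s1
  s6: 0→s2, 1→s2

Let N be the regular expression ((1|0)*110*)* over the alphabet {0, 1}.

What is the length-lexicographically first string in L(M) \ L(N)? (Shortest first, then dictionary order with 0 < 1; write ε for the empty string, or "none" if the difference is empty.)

000

The string 000 is accepted by M but not by N.
No shorter string lies in the difference, and 000 is the lexicographically first length-3 string in L(M) \ L(N).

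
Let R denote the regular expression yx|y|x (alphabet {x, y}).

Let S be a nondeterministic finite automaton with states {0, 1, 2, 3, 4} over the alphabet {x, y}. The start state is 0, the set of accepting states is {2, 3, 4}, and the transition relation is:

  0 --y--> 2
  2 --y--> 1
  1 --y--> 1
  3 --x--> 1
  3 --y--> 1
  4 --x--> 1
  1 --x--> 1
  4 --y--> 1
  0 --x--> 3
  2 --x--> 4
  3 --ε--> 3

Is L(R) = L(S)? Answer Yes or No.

Yes

Converting the expression R to a DFA (subset construction, then merging equivalent states) gives the minimal DFA with states {r0, r1, r2, r3}, start state r0, accepting states {r1, r2} and transitions r0: x→r1, y→r2; r1: x→r3, y→r3; r2: x→r1, y→r3; r3: x→r3, y→r3.
Exploring the product automaton R × S from the start pair (r0, 0), following both machines on each input symbol, reaches 5 state pairs: (r0, 0), (r1, 3), (r2, 2), (r3, 1), (r1, 4).
R accepts in {r1, r2} and S accepts in {2, 3, 4}. In every reachable pair the two components are either both accepting — (r1, 3), (r2, 2), (r1, 4) — or both non-accepting, so no string is accepted by exactly one of the machines: L(R) \ L(S) and L(S) \ L(R) are both empty.
Hence every string is accepted by R iff it is accepted by S, and the two languages coincide.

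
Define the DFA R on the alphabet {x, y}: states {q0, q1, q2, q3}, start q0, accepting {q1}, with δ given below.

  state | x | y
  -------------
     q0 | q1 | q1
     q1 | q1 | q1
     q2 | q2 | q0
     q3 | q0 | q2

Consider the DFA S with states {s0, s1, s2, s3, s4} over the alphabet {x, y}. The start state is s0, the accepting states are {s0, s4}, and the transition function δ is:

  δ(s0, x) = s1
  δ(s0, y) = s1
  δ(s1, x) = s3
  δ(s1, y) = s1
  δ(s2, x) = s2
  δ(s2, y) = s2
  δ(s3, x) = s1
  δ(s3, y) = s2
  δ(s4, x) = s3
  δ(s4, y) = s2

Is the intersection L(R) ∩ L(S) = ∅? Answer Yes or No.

Yes

Exploring the product automaton R × S from the start pair (q0, s0), following both machines on each input symbol, reaches 4 state pairs: (q0, s0), (q1, s1), (q1, s3), (q1, s2).
R accepts in {q1} and S accepts in {s0, s4}; no reachable pair has both components accepting, so no string drives both machines to acceptance simultaneously and L(R) ∩ L(S) = ∅.
So no string is accepted by both, and the intersection is empty.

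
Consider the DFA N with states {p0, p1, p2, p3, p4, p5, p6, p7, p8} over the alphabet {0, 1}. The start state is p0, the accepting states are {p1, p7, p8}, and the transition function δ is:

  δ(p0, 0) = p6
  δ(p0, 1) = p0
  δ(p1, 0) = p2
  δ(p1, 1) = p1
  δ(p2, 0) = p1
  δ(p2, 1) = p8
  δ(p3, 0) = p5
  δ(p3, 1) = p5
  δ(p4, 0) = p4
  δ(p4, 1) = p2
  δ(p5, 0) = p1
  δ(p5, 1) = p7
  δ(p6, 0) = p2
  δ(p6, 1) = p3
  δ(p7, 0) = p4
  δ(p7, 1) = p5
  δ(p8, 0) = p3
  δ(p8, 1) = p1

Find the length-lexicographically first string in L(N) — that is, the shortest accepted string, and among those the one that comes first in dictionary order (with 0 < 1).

000

A breadth-first search from p0 reaches an accepting state first via the path p0 → p6 → p2 → p1 on input 000.
No string of length < 3 is accepted (BFS exhausts all shorter strings without reaching an accepting state), and 000 is the lexicographically least accepting string of length 3.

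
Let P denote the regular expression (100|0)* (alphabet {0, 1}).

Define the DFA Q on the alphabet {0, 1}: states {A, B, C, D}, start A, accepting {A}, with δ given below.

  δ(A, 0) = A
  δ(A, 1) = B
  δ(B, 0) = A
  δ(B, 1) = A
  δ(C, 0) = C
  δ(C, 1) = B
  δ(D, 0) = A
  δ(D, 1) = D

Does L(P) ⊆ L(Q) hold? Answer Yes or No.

Converting the expression P to a DFA (subset construction, then merging equivalent states) gives the minimal DFA with states {p0, p1, p2, p3}, start state p0, accepting states {p0} and transitions p0: 0→p0, 1→p1; p1: 0→p2, 1→p3; p2: 0→p0, 1→p3; p3: 0→p3, 1→p3.
Exploring the product automaton P × Q from the start pair (p0, A), following both machines on each input symbol, reaches 5 state pairs: (p0, A), (p1, B), (p2, A), (p3, A), (p3, B).
P accepts in {p0} and Q accepts in {A}. The reachable pairs whose P-component is accepting are (p0, A); in each of them the Q-component is accepting too, so the product for L(P) \ L(Q) (P-component accepting, Q-component rejecting) has no reachable accepting pair and the difference is empty.
Hence every string in L(P) is also in L(Q).

Yes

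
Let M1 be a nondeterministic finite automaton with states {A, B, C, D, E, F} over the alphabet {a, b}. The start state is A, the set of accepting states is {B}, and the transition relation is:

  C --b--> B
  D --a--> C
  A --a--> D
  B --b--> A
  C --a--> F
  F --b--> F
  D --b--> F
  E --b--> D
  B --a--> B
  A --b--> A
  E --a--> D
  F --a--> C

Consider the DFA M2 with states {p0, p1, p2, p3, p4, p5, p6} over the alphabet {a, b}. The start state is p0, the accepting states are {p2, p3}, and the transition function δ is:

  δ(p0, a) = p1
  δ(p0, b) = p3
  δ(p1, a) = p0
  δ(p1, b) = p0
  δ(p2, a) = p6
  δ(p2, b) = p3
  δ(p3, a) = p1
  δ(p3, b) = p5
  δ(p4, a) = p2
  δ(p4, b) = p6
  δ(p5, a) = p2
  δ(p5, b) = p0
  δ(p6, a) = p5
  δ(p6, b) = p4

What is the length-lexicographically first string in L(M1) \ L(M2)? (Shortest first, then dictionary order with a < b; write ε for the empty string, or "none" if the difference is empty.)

aaba

The string aaba is accepted by M1 but not by M2.
No shorter string lies in the difference, and aaba is the lexicographically first length-4 string in L(M1) \ L(M2).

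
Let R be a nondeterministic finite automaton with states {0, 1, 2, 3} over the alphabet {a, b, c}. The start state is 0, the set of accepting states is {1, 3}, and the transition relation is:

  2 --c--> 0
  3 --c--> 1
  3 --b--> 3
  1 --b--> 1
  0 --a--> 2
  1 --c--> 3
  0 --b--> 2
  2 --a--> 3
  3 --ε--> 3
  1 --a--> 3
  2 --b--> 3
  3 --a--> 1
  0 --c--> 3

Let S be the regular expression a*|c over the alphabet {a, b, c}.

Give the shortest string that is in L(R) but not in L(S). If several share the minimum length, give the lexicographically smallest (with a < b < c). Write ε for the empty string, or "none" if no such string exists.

The string ab is accepted by R but not by S.
No shorter string lies in the difference, and ab is the lexicographically first length-2 string in L(R) \ L(S).

ab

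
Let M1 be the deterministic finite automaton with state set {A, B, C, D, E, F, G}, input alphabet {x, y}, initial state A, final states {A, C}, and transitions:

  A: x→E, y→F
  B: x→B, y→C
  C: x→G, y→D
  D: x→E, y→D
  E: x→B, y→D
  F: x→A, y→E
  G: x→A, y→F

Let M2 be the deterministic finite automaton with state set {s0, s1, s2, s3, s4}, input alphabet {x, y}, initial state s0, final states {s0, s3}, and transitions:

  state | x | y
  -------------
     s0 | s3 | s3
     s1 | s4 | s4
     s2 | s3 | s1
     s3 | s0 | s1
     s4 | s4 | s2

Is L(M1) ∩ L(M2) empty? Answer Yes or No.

No

The empty string ε is accepted by both M1 and M2.
Hence L(M1) ∩ L(M2) ≠ ∅.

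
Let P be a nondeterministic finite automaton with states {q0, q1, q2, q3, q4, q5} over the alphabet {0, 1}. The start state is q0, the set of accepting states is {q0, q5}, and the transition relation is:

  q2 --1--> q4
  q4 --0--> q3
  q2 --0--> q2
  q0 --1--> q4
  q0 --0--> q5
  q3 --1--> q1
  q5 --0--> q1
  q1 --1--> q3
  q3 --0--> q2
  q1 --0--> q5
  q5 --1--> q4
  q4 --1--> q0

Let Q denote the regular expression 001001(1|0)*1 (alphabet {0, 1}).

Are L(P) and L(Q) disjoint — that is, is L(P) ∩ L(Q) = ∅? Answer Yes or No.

No

The string 0010011 is accepted by both P and Q.
Hence L(P) ∩ L(Q) ≠ ∅.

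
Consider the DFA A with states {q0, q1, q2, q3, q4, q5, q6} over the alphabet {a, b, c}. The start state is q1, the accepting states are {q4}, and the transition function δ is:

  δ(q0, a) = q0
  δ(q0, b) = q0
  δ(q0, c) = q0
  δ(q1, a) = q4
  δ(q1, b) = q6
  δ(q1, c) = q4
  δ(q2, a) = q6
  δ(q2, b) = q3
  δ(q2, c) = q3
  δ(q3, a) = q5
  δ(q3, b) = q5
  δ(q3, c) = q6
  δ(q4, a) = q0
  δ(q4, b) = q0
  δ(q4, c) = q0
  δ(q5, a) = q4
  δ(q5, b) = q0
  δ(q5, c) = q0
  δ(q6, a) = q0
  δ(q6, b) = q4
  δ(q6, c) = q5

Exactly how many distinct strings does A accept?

4

The useful subgraph on states {q1, q4, q5, q6} is acyclic, so L(A) is finite; the longest accepting path visits 4 useful states, giving maximum string length 3.
Counting accepting paths from q1 by length: 2 of length 1, 1 of length 2, 1 of length 3. Total 4.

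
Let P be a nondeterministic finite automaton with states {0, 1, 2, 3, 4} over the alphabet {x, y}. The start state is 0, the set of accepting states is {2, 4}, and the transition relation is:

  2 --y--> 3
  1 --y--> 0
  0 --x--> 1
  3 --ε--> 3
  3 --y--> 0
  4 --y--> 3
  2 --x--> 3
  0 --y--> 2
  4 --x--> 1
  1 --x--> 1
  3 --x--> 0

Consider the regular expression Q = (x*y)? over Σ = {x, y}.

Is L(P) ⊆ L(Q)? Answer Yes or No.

No

The string xyy is in L(P) but not in L(Q).
So L(P) ⊄ L(Q).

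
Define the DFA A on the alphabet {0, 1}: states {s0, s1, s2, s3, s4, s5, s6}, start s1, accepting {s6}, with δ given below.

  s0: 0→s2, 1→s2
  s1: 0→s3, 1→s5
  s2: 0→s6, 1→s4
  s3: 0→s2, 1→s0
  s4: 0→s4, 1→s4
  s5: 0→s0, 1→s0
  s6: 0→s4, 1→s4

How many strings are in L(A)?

7

The useful subgraph on states {s0, s1, s2, s3, s5, s6} is acyclic, so L(A) is finite; the longest accepting path visits 5 useful states, giving maximum string length 4.
Counting accepting paths from s1 by length: 1 of length 3, 6 of length 4. Total 7.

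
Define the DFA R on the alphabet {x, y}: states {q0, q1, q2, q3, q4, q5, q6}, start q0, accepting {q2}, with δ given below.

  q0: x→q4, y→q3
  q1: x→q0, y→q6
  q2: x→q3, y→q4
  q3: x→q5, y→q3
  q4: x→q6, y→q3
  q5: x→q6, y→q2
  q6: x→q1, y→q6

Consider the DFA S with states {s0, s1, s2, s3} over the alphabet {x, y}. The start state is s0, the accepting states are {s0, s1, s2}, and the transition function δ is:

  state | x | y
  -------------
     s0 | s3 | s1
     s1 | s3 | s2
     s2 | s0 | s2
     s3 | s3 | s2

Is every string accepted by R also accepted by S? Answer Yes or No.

Yes

Exploring the product automaton R × S from the start pair (q0, s0), following both machines on each input symbol, reaches 18 state pairs: (q0, s0), (q4, s3), (q3, s1), (q6, s3), (q3, s2), (q5, s3), (q1, s3), (q6, s2), (q5, s0), (q2, s2), (q0, s3), (q1, s0), (q2, s1), (q3, s0), (q4, s2), (q6, s1), (q3, s3), (q6, s0).
R accepts in {q2} and S accepts in {s0, s1, s2}. The reachable pairs whose R-component is accepting are (q2, s2), (q2, s1); in each of them the S-component is accepting too, so the product for L(R) \ L(S) (R-component accepting, S-component rejecting) has no reachable accepting pair and the difference is empty.
Hence every string in L(R) is also in L(S).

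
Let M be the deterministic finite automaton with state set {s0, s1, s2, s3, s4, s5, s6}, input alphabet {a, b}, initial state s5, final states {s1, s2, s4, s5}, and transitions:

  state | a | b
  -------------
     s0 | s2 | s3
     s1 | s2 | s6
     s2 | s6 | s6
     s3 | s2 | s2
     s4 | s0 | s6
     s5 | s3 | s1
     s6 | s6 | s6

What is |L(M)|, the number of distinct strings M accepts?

The useful subgraph on states {s1, s2, s3, s5} is acyclic, so L(M) is finite; the longest accepting path visits 3 useful states, giving maximum string length 2.
Counting accepting paths from s5 by length: 1 of length 0, 1 of length 1, 3 of length 2. Total 5.

5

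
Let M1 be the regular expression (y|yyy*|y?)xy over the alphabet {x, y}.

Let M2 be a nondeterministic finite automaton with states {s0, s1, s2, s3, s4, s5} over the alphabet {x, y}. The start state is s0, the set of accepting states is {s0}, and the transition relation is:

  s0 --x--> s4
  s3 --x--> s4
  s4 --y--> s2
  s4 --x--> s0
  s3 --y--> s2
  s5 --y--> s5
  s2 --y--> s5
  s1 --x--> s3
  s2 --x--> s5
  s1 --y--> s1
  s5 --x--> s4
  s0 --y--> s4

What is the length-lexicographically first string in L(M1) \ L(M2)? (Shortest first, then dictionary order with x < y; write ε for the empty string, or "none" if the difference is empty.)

The string xy is accepted by M1 but not by M2.
No shorter string lies in the difference, and xy is the lexicographically first length-2 string in L(M1) \ L(M2).

xy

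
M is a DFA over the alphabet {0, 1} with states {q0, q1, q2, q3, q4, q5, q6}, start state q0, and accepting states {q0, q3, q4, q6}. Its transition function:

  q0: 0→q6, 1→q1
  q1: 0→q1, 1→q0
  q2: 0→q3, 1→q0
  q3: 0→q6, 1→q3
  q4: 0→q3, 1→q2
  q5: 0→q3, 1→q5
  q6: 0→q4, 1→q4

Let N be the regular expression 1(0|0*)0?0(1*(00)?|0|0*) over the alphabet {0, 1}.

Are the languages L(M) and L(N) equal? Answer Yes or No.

No

The empty string ε is accepted by M but rejected by N.
So L(M) ≠ L(N).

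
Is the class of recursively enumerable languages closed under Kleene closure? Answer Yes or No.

Yes

Dovetail over all factorisations of the input into blocks and all step bounds, running the recogniser for L on every block of a factorisation; accept if some factorisation has all of its blocks accepted.
So the recursively enumerable languages are closed under Kleene star.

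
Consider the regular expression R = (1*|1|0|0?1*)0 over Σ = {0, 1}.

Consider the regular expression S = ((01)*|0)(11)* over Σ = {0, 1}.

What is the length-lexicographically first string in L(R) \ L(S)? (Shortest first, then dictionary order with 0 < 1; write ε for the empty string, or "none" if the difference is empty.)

The string 00 is accepted by R but not by S.
No shorter string lies in the difference, and 00 is the lexicographically first length-2 string in L(R) \ L(S).

00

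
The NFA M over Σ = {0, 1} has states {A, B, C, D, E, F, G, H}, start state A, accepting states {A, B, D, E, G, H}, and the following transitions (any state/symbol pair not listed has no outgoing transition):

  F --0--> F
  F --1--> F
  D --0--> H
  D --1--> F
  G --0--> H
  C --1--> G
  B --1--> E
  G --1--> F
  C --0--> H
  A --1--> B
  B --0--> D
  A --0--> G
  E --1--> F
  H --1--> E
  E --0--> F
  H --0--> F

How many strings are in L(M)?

The useful subgraph on states {A, B, D, E, G, H} is acyclic, so L(M) is finite; the longest accepting path visits 5 useful states, giving maximum string length 4.
Counting accepting paths from A by length: 1 of length 0, 2 of length 1, 3 of length 2, 2 of length 3, 1 of length 4. Total 9.

9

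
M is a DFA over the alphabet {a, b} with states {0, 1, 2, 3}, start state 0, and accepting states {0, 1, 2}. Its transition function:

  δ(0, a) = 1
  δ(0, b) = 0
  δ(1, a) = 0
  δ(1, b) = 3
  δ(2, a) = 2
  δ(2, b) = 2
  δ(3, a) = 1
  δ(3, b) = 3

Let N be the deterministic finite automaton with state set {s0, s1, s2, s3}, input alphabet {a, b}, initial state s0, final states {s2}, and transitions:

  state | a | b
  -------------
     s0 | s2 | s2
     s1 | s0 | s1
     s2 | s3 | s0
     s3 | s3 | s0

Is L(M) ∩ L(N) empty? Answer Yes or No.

No

The string a is accepted by both M and N.
Hence L(M) ∩ L(N) ≠ ∅.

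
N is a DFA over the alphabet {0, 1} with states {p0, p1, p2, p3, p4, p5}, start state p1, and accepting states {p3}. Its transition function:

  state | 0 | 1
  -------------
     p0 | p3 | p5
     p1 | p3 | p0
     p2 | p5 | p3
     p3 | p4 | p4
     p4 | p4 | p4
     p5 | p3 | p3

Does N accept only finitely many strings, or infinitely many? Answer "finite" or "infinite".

The useful states (reachable from p1 and able to reach an accepting state) are {p0, p1, p3, p5}.
Restricted to these states the transition graph has no cycle, so every accepting path has bounded length and L is finite.

finite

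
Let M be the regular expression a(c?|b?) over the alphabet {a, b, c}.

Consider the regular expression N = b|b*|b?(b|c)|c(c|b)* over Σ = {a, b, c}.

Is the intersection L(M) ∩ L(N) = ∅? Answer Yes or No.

Yes

Converting the expression M to a DFA (subset construction, then merging equivalent states) gives the minimal DFA with states {m0, m1, m2, m3}, start state m0, accepting states {m1, m3} and transitions m0: a→m1, b→m2, c→m2; m1: a→m2, b→m3, c→m3; m2: a→m2, b→m2, c→m2; m3: a→m2, b→m2, c→m2.
Converting the expression N to a DFA (subset construction, then merging equivalent states) gives the minimal DFA with states {n0, n1, n2, n3, n4, n5}, start state n0, accepting states {n0, n2, n3, n4, n5} and transitions n0: a→n1, b→n2, c→n3; n1: a→n1, b→n1, c→n1; n2: a→n1, b→n4, c→n5; n3: a→n1, b→n3, c→n3; n4: a→n1, b→n4, c→n1; n5: a→n1, b→n1, c→n1.
Exploring the product automaton M × N from the start pair (m0, n0), following both machines on each input symbol, reaches 8 state pairs: (m0, n0), (m1, n1), (m2, n2), (m2, n3), (m2, n1), (m3, n1), (m2, n4), (m2, n5).
M accepts in {m1, m3} and N accepts in {n0, n2, n3, n4, n5}; no reachable pair has both components accepting, so no string drives both machines to acceptance simultaneously and L(M) ∩ L(N) = ∅.
So no string is accepted by both, and the intersection is empty.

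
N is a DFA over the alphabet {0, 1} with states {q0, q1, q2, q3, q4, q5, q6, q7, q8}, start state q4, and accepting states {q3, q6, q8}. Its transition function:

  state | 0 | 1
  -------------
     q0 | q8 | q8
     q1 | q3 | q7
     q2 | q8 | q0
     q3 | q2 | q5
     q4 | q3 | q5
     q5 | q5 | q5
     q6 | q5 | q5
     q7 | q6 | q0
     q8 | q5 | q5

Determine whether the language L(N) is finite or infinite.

finite

The useful states (reachable from q4 and able to reach an accepting state) are {q0, q2, q3, q4, q8}.
Restricted to these states the transition graph has no cycle, so every accepting path has bounded length and L is finite.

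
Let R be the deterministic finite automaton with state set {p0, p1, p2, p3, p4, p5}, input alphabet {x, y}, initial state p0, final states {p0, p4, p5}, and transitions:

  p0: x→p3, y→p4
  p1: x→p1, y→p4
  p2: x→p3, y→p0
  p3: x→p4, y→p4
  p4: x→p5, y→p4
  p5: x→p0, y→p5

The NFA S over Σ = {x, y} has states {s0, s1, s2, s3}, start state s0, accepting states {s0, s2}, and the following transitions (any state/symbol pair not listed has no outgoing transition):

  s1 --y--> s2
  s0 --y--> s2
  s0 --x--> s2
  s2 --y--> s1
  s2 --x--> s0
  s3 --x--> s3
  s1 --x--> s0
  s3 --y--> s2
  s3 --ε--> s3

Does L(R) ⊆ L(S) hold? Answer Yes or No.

No

The string xy is in L(R) but not in L(S).
So L(R) ⊄ L(S).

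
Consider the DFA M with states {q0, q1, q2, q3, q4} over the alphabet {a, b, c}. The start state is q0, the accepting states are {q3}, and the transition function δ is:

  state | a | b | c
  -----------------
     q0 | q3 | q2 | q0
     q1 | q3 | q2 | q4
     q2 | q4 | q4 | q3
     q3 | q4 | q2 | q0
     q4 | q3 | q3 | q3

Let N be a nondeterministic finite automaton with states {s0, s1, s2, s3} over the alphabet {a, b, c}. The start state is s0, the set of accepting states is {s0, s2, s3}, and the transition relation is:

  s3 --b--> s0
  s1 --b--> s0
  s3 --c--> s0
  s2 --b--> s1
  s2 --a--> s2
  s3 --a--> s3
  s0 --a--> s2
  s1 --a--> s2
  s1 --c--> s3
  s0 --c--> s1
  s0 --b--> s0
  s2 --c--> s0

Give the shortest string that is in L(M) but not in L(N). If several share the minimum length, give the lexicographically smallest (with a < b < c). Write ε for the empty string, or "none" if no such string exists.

The string bc is accepted by M but not by N.
No shorter string lies in the difference, and bc is the lexicographically first length-2 string in L(M) \ L(N).

bc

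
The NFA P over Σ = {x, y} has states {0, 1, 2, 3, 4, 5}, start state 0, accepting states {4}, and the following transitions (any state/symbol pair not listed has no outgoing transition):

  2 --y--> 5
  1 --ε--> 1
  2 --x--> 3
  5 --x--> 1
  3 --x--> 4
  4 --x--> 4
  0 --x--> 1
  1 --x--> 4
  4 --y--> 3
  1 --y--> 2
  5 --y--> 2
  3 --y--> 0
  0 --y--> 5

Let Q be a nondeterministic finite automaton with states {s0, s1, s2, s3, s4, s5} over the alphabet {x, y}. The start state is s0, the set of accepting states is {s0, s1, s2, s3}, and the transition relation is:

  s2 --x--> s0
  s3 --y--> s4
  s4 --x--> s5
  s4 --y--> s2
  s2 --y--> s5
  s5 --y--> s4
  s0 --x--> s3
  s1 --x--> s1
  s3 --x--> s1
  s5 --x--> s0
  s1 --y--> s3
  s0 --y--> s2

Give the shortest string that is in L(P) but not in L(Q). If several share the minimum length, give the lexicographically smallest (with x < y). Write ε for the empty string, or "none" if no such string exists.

The string yxxyx is accepted by P but not by Q.
No shorter string lies in the difference, and yxxyx is the lexicographically first length-5 string in L(P) \ L(Q).

yxxyx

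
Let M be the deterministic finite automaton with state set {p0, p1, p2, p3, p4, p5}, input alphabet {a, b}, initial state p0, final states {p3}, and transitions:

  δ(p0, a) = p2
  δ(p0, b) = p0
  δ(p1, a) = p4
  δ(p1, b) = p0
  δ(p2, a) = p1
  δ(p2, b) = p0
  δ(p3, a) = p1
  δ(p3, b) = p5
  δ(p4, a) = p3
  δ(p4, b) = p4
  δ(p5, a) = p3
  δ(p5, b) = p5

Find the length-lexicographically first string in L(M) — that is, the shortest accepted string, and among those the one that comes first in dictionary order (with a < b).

A breadth-first search from p0 reaches an accepting state first via the path p0 → p2 → p1 → p4 → p3 on input aaaa.
No string of length < 4 is accepted (BFS exhausts all shorter strings without reaching an accepting state), and aaaa is the lexicographically least accepting string of length 4.

aaaa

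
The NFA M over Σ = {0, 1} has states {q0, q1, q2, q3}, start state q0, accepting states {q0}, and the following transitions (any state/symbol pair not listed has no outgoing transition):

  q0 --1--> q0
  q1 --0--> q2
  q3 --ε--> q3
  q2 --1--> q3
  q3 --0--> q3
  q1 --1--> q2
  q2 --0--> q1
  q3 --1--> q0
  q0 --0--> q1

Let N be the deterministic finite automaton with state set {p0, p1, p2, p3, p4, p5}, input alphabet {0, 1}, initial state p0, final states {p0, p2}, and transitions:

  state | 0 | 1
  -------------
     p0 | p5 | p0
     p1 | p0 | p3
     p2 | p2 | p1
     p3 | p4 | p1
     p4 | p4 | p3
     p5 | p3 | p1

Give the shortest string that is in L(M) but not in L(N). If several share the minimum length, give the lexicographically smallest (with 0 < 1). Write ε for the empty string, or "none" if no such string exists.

0011

The string 0011 is accepted by M but not by N.
No shorter string lies in the difference, and 0011 is the lexicographically first length-4 string in L(M) \ L(N).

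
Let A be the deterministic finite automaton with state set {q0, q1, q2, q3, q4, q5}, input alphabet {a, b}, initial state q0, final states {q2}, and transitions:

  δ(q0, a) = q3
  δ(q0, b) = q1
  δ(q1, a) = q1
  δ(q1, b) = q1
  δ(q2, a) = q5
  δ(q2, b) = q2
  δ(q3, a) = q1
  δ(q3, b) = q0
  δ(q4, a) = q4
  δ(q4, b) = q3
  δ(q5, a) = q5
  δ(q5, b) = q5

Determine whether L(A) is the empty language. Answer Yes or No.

Yes

The states reachable from the start state are {q0, q1, q3}.
None of the accepting states {q2} is reachable, so no string is accepted and L(A) = ∅.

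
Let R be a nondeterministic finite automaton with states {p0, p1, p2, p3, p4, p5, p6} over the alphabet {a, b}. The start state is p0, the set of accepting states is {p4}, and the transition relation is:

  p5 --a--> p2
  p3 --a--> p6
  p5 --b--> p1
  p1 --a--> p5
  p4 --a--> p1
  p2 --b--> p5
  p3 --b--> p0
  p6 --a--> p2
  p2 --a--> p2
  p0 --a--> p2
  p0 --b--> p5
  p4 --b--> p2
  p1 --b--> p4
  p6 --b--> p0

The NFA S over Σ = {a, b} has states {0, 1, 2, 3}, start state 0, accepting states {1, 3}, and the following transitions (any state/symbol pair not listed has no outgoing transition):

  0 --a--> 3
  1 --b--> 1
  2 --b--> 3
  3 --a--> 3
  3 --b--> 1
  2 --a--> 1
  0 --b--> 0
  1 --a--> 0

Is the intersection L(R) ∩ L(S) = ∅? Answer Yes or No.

The string abbb is accepted by both R and S.
Hence L(R) ∩ L(S) ≠ ∅.

No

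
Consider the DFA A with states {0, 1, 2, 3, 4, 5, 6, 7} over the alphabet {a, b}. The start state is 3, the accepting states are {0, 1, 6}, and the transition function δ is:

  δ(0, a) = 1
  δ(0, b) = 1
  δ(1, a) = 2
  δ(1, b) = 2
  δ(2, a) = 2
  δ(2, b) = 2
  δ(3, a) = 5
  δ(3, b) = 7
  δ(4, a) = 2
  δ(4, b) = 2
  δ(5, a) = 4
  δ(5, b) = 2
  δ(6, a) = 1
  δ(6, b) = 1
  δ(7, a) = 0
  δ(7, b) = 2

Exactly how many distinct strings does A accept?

The useful subgraph on states {0, 1, 3, 7} is acyclic, so L(A) is finite; the longest accepting path visits 4 useful states, giving maximum string length 3.
Counting accepting paths from 3 by length: 1 of length 2, 2 of length 3. Total 3.

3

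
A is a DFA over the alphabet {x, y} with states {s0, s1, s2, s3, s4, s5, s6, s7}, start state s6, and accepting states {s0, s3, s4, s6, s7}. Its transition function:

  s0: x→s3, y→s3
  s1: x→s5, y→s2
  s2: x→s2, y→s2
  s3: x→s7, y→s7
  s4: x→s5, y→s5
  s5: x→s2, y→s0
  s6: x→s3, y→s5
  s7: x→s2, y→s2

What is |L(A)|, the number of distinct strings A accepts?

The useful subgraph on states {s0, s3, s5, s6, s7} is acyclic, so L(A) is finite; the longest accepting path visits 5 useful states, giving maximum string length 4.
Counting accepting paths from s6 by length: 1 of length 0, 1 of length 1, 3 of length 2, 2 of length 3, 4 of length 4. Total 11.

11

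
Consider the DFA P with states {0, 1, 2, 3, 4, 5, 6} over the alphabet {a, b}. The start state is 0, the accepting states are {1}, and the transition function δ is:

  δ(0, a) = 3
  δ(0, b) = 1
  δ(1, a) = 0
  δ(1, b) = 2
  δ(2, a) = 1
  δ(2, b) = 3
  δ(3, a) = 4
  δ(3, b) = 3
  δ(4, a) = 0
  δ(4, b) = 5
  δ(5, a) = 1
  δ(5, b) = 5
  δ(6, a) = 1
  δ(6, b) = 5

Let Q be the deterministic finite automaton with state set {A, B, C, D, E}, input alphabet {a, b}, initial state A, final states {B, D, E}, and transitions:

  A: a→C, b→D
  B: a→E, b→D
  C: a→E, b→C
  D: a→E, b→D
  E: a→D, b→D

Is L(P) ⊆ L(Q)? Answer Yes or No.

Exploring the product automaton P × Q from the start pair (0, A), following both machines on each input symbol, reaches 12 state pairs: (0, A), (3, C), (1, D), (4, E), (0, E), (2, D), (0, D), (5, D), (3, D), (1, E), (3, E), (4, D).
P accepts in {1} and Q accepts in {B, D, E}. The reachable pairs whose P-component is accepting are (1, D), (1, E); in each of them the Q-component is accepting too, so the product for L(P) \ L(Q) (P-component accepting, Q-component rejecting) has no reachable accepting pair and the difference is empty.
Hence every string in L(P) is also in L(Q).

Yes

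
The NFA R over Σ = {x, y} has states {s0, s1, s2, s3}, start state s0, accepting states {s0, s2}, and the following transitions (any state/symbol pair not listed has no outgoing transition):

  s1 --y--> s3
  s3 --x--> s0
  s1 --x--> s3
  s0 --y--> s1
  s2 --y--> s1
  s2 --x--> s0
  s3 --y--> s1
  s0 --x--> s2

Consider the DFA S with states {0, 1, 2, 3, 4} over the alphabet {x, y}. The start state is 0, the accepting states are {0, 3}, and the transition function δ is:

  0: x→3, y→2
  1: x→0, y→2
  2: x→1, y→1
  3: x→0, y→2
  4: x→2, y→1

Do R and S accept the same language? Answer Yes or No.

Yes

Exploring the product automaton R × S from the start pair (s0, 0), following both machines on each input symbol, reaches 4 state pairs: (s0, 0), (s2, 3), (s1, 2), (s3, 1).
R accepts in {s0, s2} and S accepts in {0, 3}. In every reachable pair the two components are either both accepting — (s0, 0), (s2, 3) — or both non-accepting, so no string is accepted by exactly one of the machines: L(R) \ L(S) and L(S) \ L(R) are both empty.
Hence every string is accepted by R iff it is accepted by S, and the two languages coincide.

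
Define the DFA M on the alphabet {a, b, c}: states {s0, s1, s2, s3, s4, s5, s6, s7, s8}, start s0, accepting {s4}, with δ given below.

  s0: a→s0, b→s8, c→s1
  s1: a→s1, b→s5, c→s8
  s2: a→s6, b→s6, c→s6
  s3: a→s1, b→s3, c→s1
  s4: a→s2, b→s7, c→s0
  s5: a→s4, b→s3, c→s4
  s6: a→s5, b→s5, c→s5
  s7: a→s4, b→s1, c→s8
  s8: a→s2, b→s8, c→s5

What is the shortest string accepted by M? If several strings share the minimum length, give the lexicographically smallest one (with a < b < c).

bca

A breadth-first search from s0 reaches an accepting state first via the path s0 → s8 → s5 → s4 on input bca.
No string of length < 3 is accepted (BFS exhausts all shorter strings without reaching an accepting state), and bca is the lexicographically least accepting string of length 3.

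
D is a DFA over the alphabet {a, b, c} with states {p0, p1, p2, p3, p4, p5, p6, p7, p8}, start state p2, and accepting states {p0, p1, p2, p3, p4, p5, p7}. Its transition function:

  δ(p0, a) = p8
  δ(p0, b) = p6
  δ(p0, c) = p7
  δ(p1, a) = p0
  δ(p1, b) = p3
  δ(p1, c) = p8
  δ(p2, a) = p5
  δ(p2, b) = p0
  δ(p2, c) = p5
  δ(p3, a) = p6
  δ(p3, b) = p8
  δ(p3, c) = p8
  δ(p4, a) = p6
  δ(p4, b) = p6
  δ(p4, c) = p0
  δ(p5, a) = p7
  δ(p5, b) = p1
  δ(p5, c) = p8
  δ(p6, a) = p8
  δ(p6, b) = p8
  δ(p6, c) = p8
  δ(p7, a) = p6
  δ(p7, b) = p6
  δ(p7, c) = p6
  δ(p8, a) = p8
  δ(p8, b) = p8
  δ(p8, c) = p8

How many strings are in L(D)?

The useful subgraph on states {p0, p1, p2, p3, p5, p7} is acyclic, so L(D) is finite; the longest accepting path visits 5 useful states, giving maximum string length 4.
Counting accepting paths from p2 by length: 1 of length 0, 3 of length 1, 5 of length 2, 4 of length 3, 2 of length 4. Total 15.

15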